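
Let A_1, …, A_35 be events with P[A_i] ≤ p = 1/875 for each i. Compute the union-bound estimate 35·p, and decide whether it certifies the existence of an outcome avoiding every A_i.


Union bound: P[∪_{i=1}^{35} A_i] ≤ Σ_i P[A_i] ≤ 35·p = 35·(1/875) = 1/25.
Numerically: 1/25 ≈ 0.0400000.
Is 1/25 < 1? YES.
Since P[∪ A_i] ≤ 1/25 < 1, the complement has P[∩ A_i^c] ≥ 1 − 1/25 = 24/25 > 0, so some outcome avoids every A_i.

35·p = 1/25 ≈ 0.0400000; existence CERTIFIED by the union bound.


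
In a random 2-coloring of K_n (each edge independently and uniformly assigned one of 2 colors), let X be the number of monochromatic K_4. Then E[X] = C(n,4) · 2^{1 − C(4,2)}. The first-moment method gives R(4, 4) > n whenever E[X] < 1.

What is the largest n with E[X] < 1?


We need C(n, 4) · 2^{1 − 6} < 1, i.e. C(n, 4) < 2^{6 − 1} = 32.
Check values of n near the boundary:
  n = 4: C(4, 4) = 1; 1 < 32? YES
  n = 5: C(5, 4) = 5; 5 < 32? YES
  n = 6: C(6, 4) = 15; 15 < 32? YES
  n = 7: C(7, 4) = 35; 35 < 32? NO
  n = 8: C(8, 4) = 70; 70 < 32? NO
The largest n with C(n, 4) < 32 is n = 6 (where E[X] = 15/32 ≈ 0.468750). Hence R(4, 4) > 6, i.e. R(4, 4) ≥ 7.

Largest n = 6; hence R(4, 4) > 6.


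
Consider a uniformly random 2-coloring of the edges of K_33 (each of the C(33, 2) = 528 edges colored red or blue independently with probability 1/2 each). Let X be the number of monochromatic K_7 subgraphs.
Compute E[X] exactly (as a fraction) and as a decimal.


Let X = Σ_S X_S over the C(33, 7) = 4272048 subsets S of size 7, where X_S = 1 if the K_7 on S is monochromatic.
For a fixed S, the K_7 on S has C(7, 2) = 21 edges. P[all 21 edges red] = (1/2)^21, and likewise for blue, so P[monochromatic] = 2·(1/2)^21 = 2^{1 − 21} = 1/1048576.
Summing: E[X] = C(33, 7) · 2^{1 − 21} = 4272048 · 1/1048576 = 267003/65536.
Numerically: E[X] ≈ 4.0741.

E[X] = C(33,7)·2^(1−C(7,2)) = 267003/65536 ≈ 4.0741.


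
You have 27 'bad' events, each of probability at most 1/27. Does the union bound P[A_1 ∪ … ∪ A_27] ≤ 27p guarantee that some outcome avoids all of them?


Union bound: P[∪_{i=1}^{27} A_i] ≤ Σ_i P[A_i] ≤ 27·p = 27·(1/27) = 1.
Numerically: 1 ≈ 1.00000.
Is 1 < 1? NO.
Since the bound 1 is ≥ 1, the union bound is uninformative here; it does NOT by itself certify existence.

27·p = 1 ≈ 1.00000; existence NOT certified by the union bound.


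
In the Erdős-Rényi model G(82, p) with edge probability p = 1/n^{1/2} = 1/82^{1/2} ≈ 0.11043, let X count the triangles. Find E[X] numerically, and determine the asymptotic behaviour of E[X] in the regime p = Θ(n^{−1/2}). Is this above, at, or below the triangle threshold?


Number of potential triangles: C(82, 3) = 88560.
Each occurs with probability p³ ≈ (0.11043)³ ≈ 1.3467259e-03.
By linearity: E[X] = C(82, 3)·p³ ≈ 88560 · 1.3467259e-03 ≈ 119.26605.
Since α = 1/2 < 1, p = c/n^{1/2} ≫ 1/n is above the triangle threshold p ~ 1/n. Asymptotically E[X] ~ (c³/6)·n^{3(1−α)} = (1³/6)·n^{1.5} → ∞; triangles are abundant w.h.p.

E[X] ≈ 119.26605; in regime p = Θ(1/n^{1/2}) E[X] diverges (above the triangle threshold p ~ 1/n).


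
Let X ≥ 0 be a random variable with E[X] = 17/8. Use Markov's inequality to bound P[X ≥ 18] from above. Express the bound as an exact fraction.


μ = E[X] = 17/8, a = 18.
Markov: P[X ≥ 18] ≤ μ/a = (17/8)/18 = 17/144.
Numerically: ≈ 0.118.
(Since a = 18 > μ = 2.125, the bound 17/144 is < 1 and informative.)

P[X ≥ 18] ≤ 17/144 ≈ 0.118.


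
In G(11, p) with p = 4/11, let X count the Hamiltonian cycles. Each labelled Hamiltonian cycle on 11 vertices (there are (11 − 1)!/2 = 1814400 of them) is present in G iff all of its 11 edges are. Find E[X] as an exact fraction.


K_11 has (11 − 1)!/2 = 1814400 labelled Hamiltonian cycles.
For each such Hamiltonian cycle H, let X_H = 1 if all 11 edges of H are present in G. Then P[X_H = 1] = p^{11} = (4/11)^{11} = 4194304/285311670611.
Summing the indicators: E[X] = Σ_H E[X_H] = 1814400 · p^{11} = 1814400 · 4194304/285311670611 = 7610145177600/285311670611.
Numerically: E[X] ≈ 26.673.

E[X] = 1814400 · (4/11)^{11} = 7610145177600/285311670611 ≈ 26.673.


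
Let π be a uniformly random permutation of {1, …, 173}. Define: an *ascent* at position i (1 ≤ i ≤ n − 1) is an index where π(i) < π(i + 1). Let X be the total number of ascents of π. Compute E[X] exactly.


Write X = Σ X_I over i = 1, …, 172, with X_I the indicator of one ascent.
There are 172 indicators.
For each fixed i, the pair (π(i), π(i+1)) is a uniformly random ordered pair of distinct values from {1, …, 173}; by symmetry P[π(i) < π(i+1)] = 1/2.
By linearity: E[X] = 172 · (1/2) = (173 − 1) · (1/2) = 86 ≈ 86.000000.

E[X] = 86 = 86.000000.


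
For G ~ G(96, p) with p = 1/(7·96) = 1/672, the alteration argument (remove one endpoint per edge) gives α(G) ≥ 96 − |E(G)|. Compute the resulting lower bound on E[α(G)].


E[|E(G)|] = C(96, 2)·p = 4560 · (1/672) = 95/14.
E[α(G)] ≥ n − E[|E(G)|] = 96 − 95/14 = 1249/14.
Numerically: ≈ 89.214286.
(This is only a lower bound; the true E[α(G)] may be larger.)

E[α(G)] ≥ 1249/14 ≈ 89.214286.


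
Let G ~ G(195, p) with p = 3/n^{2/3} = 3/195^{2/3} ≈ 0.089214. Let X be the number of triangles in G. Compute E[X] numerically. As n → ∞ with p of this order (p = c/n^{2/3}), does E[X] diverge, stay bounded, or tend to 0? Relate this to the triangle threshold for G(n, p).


Number of potential triangles: C(195, 3) = 1216865.
Each occurs with probability p³ ≈ (0.089214)³ ≈ 7.1005917e-04.
By linearity: E[X] = C(195, 3)·p³ ≈ 1216865 · 7.1005917e-04 ≈ 864.04615.
Since α = 2/3 < 1, p = c/n^{2/3} ≫ 1/n is above the triangle threshold p ~ 1/n. Asymptotically E[X] ~ (c³/6)·n^{3(1−α)} = (3³/6)·n^{1} → ∞; triangles are abundant w.h.p.

E[X] ≈ 864.04615; in regime p = Θ(1/n^{2/3}) E[X] diverges (above the triangle threshold p ~ 1/n).


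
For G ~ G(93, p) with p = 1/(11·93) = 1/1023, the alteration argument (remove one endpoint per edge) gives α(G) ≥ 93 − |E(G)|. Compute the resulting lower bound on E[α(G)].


E[|E(G)|] = C(93, 2)·p = 4278 · (1/1023) = 46/11.
E[α(G)] ≥ n − E[|E(G)|] = 93 − 46/11 = 977/11.
Numerically: ≈ 88.818.
(This is only a lower bound; the true E[α(G)] may be larger.)

E[α(G)] ≥ 977/11 ≈ 88.818.


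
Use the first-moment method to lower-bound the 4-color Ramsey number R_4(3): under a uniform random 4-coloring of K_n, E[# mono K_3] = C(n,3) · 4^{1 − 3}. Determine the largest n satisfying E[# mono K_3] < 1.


We need C(n, 3) · 4^{1 − 3} < 1, i.e. C(n, 3) < 4^{3 − 1} = 16.
Check values of n near the boundary:
  n = 4: C(4, 3) = 4; 4 < 16? YES
  n = 5: C(5, 3) = 10; 10 < 16? YES
  n = 6: C(6, 3) = 20; 20 < 16? NO
  n = 7: C(7, 3) = 35; 35 < 16? NO
The largest n with C(n, 3) < 16 is n = 5 (where E[X] = 5/8 ≈ 0.62500). Hence R_4(3) > 5, i.e. R_4(3) ≥ 6.

Largest n = 5; hence R_4(3) > 5.


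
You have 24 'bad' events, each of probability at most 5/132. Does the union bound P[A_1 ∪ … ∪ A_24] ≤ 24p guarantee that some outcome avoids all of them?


Union bound: P[∪_{i=1}^{24} A_i] ≤ Σ_i P[A_i] ≤ 24·p = 24·(5/132) = 10/11.
Numerically: 10/11 ≈ 0.9091.
Is 10/11 < 1? YES.
Since P[∪ A_i] ≤ 10/11 < 1, the complement has P[∩ A_i^c] ≥ 1 − 10/11 = 1/11 > 0, so some outcome avoids every A_i.

24·p = 10/11 ≈ 0.9091; existence CERTIFIED by the union bound.


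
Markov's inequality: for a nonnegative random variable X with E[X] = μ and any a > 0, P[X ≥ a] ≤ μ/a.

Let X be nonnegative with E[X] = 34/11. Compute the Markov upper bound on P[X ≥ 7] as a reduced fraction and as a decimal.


μ = E[X] = 34/11, a = 7.
Markov: P[X ≥ 7] ≤ μ/a = (34/11)/7 = 34/77.
Numerically: ≈ 0.442.
(Since a = 7 > μ = 3.091, the bound 34/77 is < 1 and informative.)

P[X ≥ 7] ≤ 34/77 ≈ 0.442.


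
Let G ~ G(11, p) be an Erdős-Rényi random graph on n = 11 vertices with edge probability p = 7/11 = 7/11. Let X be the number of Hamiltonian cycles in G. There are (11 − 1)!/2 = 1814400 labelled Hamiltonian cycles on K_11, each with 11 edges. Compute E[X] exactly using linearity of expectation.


K_11 has (11 − 1)!/2 = 1814400 labelled Hamiltonian cycles.
For each such Hamiltonian cycle H, let X_H = 1 if all 11 edges of H are present in G. Then P[X_H = 1] = p^{11} = (7/11)^{11} = 1977326743/285311670611.
By linearity of expectation: E[X] = Σ_H E[X_H] = 1814400 · p^{11} = 1814400 · 1977326743/285311670611 = 3587661642499200/285311670611.
Numerically: E[X] ≈ 12575.

E[X] = 1814400 · (7/11)^{11} = 3587661642499200/285311670611 ≈ 12575.


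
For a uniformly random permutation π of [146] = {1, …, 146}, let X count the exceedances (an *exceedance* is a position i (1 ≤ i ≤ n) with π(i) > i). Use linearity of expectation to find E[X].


Write X = Σ_{i=1}^{146} X_i, where X_i = 1_{π(i) > i}.
For each fixed i, π(i) is uniform over {1, …, 146} (marginal of a uniform permutation), so P[π(i) > i] = (n − i)/n. Summing: Σ_{i=1}^{146} (n − i)/n = (0 + 1 + … + 145)/146 = 146(146 − 1)/(2·146) = (146 − 1)/2.
Hence E[X] = Σ_{i=1}^{146} (146 − i)/146 = 145/2 ≈ 72.500000.

E[X] = 145/2 = 72.500000.


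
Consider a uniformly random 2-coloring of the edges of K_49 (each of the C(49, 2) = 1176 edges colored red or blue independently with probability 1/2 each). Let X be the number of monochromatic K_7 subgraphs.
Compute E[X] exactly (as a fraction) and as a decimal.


Let X = Σ_S X_S over the C(49, 7) = 85900584 subsets S of size 7, where X_S = 1 if the K_7 on S is monochromatic.
For a fixed S, the K_7 on S has C(7, 2) = 21 edges. P[all 21 edges red] = (1/2)^21, and likewise for blue, so P[monochromatic] = 2·(1/2)^21 = 2^{1 − 21} = 1/1048576.
By linearity: E[X] = C(49, 7) · 2^{1 − 21} = 85900584 · 1/1048576 = 10737573/131072.
Numerically: E[X] ≈ 81.9212.

E[X] = C(49,7)·2^(1−C(7,2)) = 10737573/131072 ≈ 81.9212.


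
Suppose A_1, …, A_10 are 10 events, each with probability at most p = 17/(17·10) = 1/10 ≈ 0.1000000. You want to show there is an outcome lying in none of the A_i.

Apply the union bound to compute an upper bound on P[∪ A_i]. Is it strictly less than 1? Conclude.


Union bound: P[∪_{i=1}^{10} A_i] ≤ Σ_i P[A_i] ≤ 10·p = 10·(1/10) = 1.
Numerically: 1 ≈ 1.0000000.
Is 1 < 1? NO.
Since the bound 1 is ≥ 1, the union bound is uninformative here; it does NOT by itself certify existence.

10·p = 1 ≈ 1.0000000; existence NOT certified by the union bound.


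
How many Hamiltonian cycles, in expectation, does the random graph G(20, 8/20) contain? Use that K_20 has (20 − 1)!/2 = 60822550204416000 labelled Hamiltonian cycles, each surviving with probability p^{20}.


K_20 has (20 − 1)!/2 = 60822550204416000 labelled Hamiltonian cycles.
For each such Hamiltonian cycle H, let X_H = 1 if all 20 edges of H are present in G. Then P[X_H = 1] = p^{20} = (2/5)^{20} = 1048576/95367431640625.
By linearity: E[X] = Σ_H E[X_H] = 60822550204416000 · p^{20} = 60822550204416000 · 1048576/95367431640625 = 510216531225165692928/762939453125.
Numerically: E[X] ≈ 6.69e+08.

E[X] = 60822550204416000 · (2/5)^{20} = 510216531225165692928/762939453125 ≈ 6.69e+08.


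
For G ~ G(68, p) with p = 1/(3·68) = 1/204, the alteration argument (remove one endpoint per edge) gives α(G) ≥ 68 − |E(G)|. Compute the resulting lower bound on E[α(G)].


E[|E(G)|] = C(68, 2)·p = 2278 · (1/204) = 67/6.
E[α(G)] ≥ n − E[|E(G)|] = 68 − 67/6 = 341/6.
Numerically: ≈ 56.8333.
(This is only a lower bound; the true E[α(G)] may be larger.)

E[α(G)] ≥ 341/6 ≈ 56.8333.


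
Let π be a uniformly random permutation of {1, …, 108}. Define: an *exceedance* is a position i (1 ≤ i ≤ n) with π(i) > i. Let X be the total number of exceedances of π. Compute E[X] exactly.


Write X = Σ_{i=1}^{108} X_i, where X_i = 1_{π(i) > i}.
For each fixed i, π(i) is uniform over {1, …, 108} (marginal of a uniform permutation), so P[π(i) > i] = (n − i)/n. Summing: Σ_{i=1}^{108} (n − i)/n = (0 + 1 + … + 107)/108 = 108(108 − 1)/(2·108) = (108 − 1)/2.
Hence E[X] = Σ_{i=1}^{108} (108 − i)/108 = 107/2 ≈ 53.50000.

E[X] = 107/2 = 53.50000.


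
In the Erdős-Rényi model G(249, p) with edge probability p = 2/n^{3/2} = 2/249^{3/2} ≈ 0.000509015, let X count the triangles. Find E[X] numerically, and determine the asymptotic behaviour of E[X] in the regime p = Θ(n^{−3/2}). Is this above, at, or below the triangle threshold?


Number of potential triangles: C(249, 3) = 2542124.
Each occurs with probability p³ ≈ (0.000509015)³ ≈ 1.31884247e-10.
By linearity: E[X] = C(249, 3)·p³ ≈ 2542124 · 1.31884247e-10 ≈ 0.000335.
Since α = 3/2 > 1, p = c/n^{3/2} = o(1/n) is below the triangle threshold p ~ 1/n. Asymptotically E[X] ~ (c³/6)·n^{3(1−α)} = (2³/6)·n^{-1.5} → 0, so by Markov's inequality G has no triangles w.h.p.

E[X] ≈ 0.000335; in regime p = Θ(1/n^{3/2}) E[X] tends to 0 (below the triangle threshold p ~ 1/n).


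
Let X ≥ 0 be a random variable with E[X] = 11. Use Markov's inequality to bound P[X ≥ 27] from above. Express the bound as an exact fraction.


μ = E[X] = 11, a = 27.
Markov: P[X ≥ 27] ≤ μ/a = (11)/27 = 11/27.
Numerically: ≈ 0.4074.
(Since a = 27 > μ = 11.0000, the bound 11/27 is < 1 and informative.)

P[X ≥ 27] ≤ 11/27 ≈ 0.4074.


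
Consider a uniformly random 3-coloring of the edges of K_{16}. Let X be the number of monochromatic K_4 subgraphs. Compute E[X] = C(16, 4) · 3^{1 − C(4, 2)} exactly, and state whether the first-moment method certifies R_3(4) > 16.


E[X] = C(16, 4) · 3^{1 − 6} = 1820 · 3^{−5} = 1820/243.
As a reduced fraction: E[X] = 1820/243 ≈ 7.489712.
Is E[X] < 1? NO.
Since E[X] ≥ 1, the first-moment bound is inconclusive at n = 16; it does NOT by itself certify R_3(4) > 16.

E[X] = 1820/243 ≈ 7.489712; E[X] ≥ 1; first-moment method inconclusive here.


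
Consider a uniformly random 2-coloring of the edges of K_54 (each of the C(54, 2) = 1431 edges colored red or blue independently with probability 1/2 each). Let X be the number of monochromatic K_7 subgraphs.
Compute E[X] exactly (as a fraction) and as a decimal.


Let X = Σ_S X_S over the C(54, 7) = 177100560 subsets S of size 7, where X_S = 1 if the K_7 on S is monochromatic.
For a fixed S, the K_7 on S has C(7, 2) = 21 edges. P[all 21 edges red] = (1/2)^21, and likewise for blue, so P[monochromatic] = 2·(1/2)^21 = 2^{1 − 21} = 1/1048576.
By linearity: E[X] = C(54, 7) · 2^{1 − 21} = 177100560 · 1/1048576 = 11068785/65536.
Numerically: E[X] ≈ 168.8963.

E[X] = C(54,7)·2^(1−C(7,2)) = 11068785/65536 ≈ 168.8963.


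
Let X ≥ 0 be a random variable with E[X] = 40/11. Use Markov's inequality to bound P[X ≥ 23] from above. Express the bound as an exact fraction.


μ = E[X] = 40/11, a = 23.
Markov: P[X ≥ 23] ≤ μ/a = (40/11)/23 = 40/253.
Numerically: ≈ 0.158.
(Since a = 23 > μ = 3.636, the bound 40/253 is < 1 and informative.)

P[X ≥ 23] ≤ 40/253 ≈ 0.158.


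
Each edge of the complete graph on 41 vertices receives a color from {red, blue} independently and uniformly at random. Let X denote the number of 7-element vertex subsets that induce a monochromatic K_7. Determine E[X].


Let X = Σ_S X_S over the C(41, 7) = 22481940 subsets S of size 7, where X_S = 1 if the K_7 on S is monochromatic.
For a fixed S, the K_7 on S has C(7, 2) = 21 edges. P[all 21 edges red] = (1/2)^21, and likewise for blue, so P[monochromatic] = 2·(1/2)^21 = 2^{1 − 21} = 1/1048576.
Summing: E[X] = C(41, 7) · 2^{1 − 21} = 22481940 · 1/1048576 = 5620485/262144.
Numerically: E[X] ≈ 21.440449.

E[X] = C(41,7)·2^(1−C(7,2)) = 5620485/262144 ≈ 21.440449.


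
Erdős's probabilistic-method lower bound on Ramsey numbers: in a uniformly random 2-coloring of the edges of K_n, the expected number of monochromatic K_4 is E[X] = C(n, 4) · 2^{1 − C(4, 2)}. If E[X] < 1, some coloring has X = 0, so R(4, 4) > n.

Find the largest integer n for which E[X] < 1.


We need C(n, 4) · 2^{1 − 6} < 1, i.e. C(n, 4) < 2^{6 − 1} = 32.
Check values of n near the boundary:
  n = 4: C(4, 4) = 1; 1 < 32? YES
  n = 5: C(5, 4) = 5; 5 < 32? YES
  n = 6: C(6, 4) = 15; 15 < 32? YES
  n = 7: C(7, 4) = 35; 35 < 32? NO
  n = 8: C(8, 4) = 70; 70 < 32? NO
The largest n with C(n, 4) < 32 is n = 6 (where E[X] = 15/32 ≈ 0.4688). Hence R(4, 4) > 6, i.e. R(4, 4) ≥ 7.

Largest n = 6; hence R(4, 4) > 6.


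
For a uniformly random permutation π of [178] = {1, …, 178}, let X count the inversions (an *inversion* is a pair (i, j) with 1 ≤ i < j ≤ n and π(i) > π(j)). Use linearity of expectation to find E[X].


Write X = Σ X_I over the C(178, 2) = 15753 pairs i < j, with X_I the indicator of one inversion.
There are 15753 indicators.
For each fixed pair i < j, the values π(i) and π(j) are two distinct elements of {1, …, 178} in uniformly random order; by symmetry P[π(i) > π(j)] = 1/2.
By linearity: E[X] = 15753 · (1/2) = C(178, 2) · (1/2) = 15753/2 = 15753/2 ≈ 7876.50000.

E[X] = 15753/2 = 7876.50000.


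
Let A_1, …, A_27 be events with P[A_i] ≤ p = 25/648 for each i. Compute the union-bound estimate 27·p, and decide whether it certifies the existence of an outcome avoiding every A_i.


Union bound: P[∪_{i=1}^{27} A_i] ≤ Σ_i P[A_i] ≤ 27·p = 27·(25/648) = 25/24.
Numerically: 25/24 ≈ 1.0416667.
Is 25/24 < 1? NO.
Since the bound 25/24 is ≥ 1, the union bound is uninformative here; it does NOT by itself certify existence.

27·p = 25/24 ≈ 1.0416667; existence NOT certified by the union bound.


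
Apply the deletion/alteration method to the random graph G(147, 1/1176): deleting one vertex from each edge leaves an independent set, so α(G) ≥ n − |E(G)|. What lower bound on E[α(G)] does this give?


E[|E(G)|] = C(147, 2)·p = 10731 · (1/1176) = 73/8.
E[α(G)] ≥ n − E[|E(G)|] = 147 − 73/8 = 1103/8.
Numerically: ≈ 137.87500.
(This is only a lower bound; the true E[α(G)] may be larger.)

E[α(G)] ≥ 1103/8 ≈ 137.87500.


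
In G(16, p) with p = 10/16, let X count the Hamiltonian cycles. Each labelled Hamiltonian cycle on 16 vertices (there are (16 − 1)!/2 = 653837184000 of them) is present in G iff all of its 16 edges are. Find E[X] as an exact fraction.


K_16 has (16 − 1)!/2 = 653837184000 labelled Hamiltonian cycles.
For each such Hamiltonian cycle H, let X_H = 1 if all 16 edges of H are present in G. Then P[X_H = 1] = p^{16} = (5/8)^{16} = 152587890625/281474976710656.
By linearity of expectation: E[X] = Σ_H E[X_H] = 653837184000 · p^{16} = 653837184000 · 152587890625/281474976710656 = 97429332733154296875/274877906944.
Numerically: E[X] ≈ 3.54e+08.

E[X] = 653837184000 · (5/8)^{16} = 97429332733154296875/274877906944 ≈ 3.54e+08.


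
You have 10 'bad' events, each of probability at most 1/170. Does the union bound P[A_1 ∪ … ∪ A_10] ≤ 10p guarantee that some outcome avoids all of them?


Union bound: P[∪_{i=1}^{10} A_i] ≤ Σ_i P[A_i] ≤ 10·p = 10·(1/170) = 1/17.
Numerically: 1/17 ≈ 0.0588.
Is 1/17 < 1? YES.
Since P[∪ A_i] ≤ 1/17 < 1, the complement has P[∩ A_i^c] ≥ 1 − 1/17 = 16/17 > 0, so some outcome avoids every A_i.

10·p = 1/17 ≈ 0.0588; existence CERTIFIED by the union bound.


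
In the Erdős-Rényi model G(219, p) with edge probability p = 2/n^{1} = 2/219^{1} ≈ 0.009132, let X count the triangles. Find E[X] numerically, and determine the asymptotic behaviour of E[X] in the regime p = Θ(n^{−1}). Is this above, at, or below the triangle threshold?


Number of potential triangles: C(219, 3) = 1726669.
Each occurs with probability p³ ≈ (0.009132)³ ≈ 7.616539e-07.
By linearity: E[X] = C(219, 3)·p³ ≈ 1726669 · 7.616539e-07 ≈ 1.3151.
Here α = 1, so p = 2/n is exactly at the triangle threshold p ~ 1/n. Asymptotically E[X] → c³/6 = 2³/6 = 4/3 ≈ 1.3333, a bounded constant. In this regime the triangle count is asymptotically Poisson(c³/6).

E[X] ≈ 1.3151; in regime p = Θ(1/n^{1}) E[X] stays bounded (at the triangle threshold p ~ 1/n).


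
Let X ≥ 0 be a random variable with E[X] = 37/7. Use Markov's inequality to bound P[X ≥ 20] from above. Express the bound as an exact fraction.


μ = E[X] = 37/7, a = 20.
Markov: P[X ≥ 20] ≤ μ/a = (37/7)/20 = 37/140.
Numerically: ≈ 0.2643.
(Since a = 20 > μ = 5.2857, the bound 37/140 is < 1 and informative.)

P[X ≥ 20] ≤ 37/140 ≈ 0.2643.


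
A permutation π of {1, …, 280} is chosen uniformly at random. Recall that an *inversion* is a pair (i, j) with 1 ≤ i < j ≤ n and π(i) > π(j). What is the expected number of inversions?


Write X = Σ X_I over the C(280, 2) = 39060 pairs i < j, with X_I the indicator of one inversion.
There are 39060 indicators.
For each fixed pair i < j, the values π(i) and π(j) are two distinct elements of {1, …, 280} in uniformly random order; by symmetry P[π(i) > π(j)] = 1/2.
By linearity: E[X] = 39060 · (1/2) = C(280, 2) · (1/2) = 39060/2 = 19530 ≈ 19530.000.

E[X] = 19530 = 19530.000.


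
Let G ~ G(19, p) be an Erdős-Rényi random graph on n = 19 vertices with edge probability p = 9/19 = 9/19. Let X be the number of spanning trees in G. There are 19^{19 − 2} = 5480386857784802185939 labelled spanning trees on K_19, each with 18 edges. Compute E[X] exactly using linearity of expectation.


K_19 has 19^{19 − 2} = 5480386857784802185939 labelled spanning trees.
For each such spanning tree H, let X_H = 1 if all 18 edges of H are present in G. Then P[X_H = 1] = p^{18} = (9/19)^{18} = 150094635296999121/104127350297911241532841.
Summing the indicators: E[X] = Σ_H E[X_H] = 5480386857784802185939 · p^{18} = 5480386857784802185939 · 150094635296999121/104127350297911241532841 = 150094635296999121/19.
Numerically: E[X] ≈ 7.8997e+15.

E[X] = 5480386857784802185939 · (9/19)^{18} = 150094635296999121/19 ≈ 7.8997e+15.


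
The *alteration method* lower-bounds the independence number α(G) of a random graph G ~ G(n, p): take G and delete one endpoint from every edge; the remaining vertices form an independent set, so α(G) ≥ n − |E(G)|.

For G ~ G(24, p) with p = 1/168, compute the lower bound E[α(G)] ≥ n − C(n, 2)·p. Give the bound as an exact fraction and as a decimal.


E[|E(G)|] = C(24, 2)·p = 276 · (1/168) = 23/14.
E[α(G)] ≥ n − E[|E(G)|] = 24 − 23/14 = 313/14.
Numerically: ≈ 22.3571.
(This is only a lower bound; the true E[α(G)] may be larger.)

E[α(G)] ≥ 313/14 ≈ 22.3571.


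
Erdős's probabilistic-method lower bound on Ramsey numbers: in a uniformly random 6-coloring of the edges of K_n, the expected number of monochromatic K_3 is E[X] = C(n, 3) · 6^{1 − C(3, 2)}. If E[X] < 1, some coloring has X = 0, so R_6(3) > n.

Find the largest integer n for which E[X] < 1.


We need C(n, 3) · 6^{1 − 3} < 1, i.e. C(n, 3) < 6^{3 − 1} = 36.
Check values of n near the boundary:
  n = 6: C(6, 3) = 20; 20 < 36? YES
  n = 7: C(7, 3) = 35; 35 < 36? YES
  n = 8: C(8, 3) = 56; 56 < 36? NO
  n = 9: C(9, 3) = 84; 84 < 36? NO
The largest n with C(n, 3) < 36 is n = 7 (where E[X] = 35/36 ≈ 0.972222). Hence R_6(3) > 7, i.e. R_6(3) ≥ 8.

Largest n = 7; hence R_6(3) > 7.


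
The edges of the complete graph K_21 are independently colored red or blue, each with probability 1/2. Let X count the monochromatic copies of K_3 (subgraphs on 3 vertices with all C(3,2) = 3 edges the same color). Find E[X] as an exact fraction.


Let X = Σ_S X_S over the C(21, 3) = 1330 subsets S of size 3, where X_S = 1 if the K_3 on S is monochromatic.
For a fixed S, the K_3 on S has C(3, 2) = 3 edges. P[all 3 edges red] = (1/2)^3, and likewise for blue, so P[monochromatic] = 2·(1/2)^3 = 2^{1 − 3} = 1/4.
By linearity: E[X] = C(21, 3) · 2^{1 − 3} = 1330 · 1/4 = 665/2.
Numerically: E[X] ≈ 332.5000.

E[X] = C(21,3)·2^(1−C(3,2)) = 665/2 ≈ 332.5000.


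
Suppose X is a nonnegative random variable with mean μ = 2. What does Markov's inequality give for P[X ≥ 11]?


μ = E[X] = 2, a = 11.
Markov: P[X ≥ 11] ≤ μ/a = (2)/11 = 2/11.
Numerically: ≈ 0.182.
(Since a = 11 > μ = 2.000, the bound 2/11 is < 1 and informative.)

P[X ≥ 11] ≤ 2/11 ≈ 0.182.


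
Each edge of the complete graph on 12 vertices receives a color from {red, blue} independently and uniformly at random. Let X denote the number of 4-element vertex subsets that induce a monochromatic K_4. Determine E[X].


Let X = Σ_S X_S over the C(12, 4) = 495 subsets S of size 4, where X_S = 1 if the K_4 on S is monochromatic.
For a fixed S, the K_4 on S has C(4, 2) = 6 edges. P[all 6 edges red] = (1/2)^6, and likewise for blue, so P[monochromatic] = 2·(1/2)^6 = 2^{1 − 6} = 1/32.
Summing: E[X] = C(12, 4) · 2^{1 − 6} = 495 · 1/32 = 495/32.
Numerically: E[X] ≈ 15.4688.

E[X] = C(12,4)·2^(1−C(4,2)) = 495/32 ≈ 15.4688.


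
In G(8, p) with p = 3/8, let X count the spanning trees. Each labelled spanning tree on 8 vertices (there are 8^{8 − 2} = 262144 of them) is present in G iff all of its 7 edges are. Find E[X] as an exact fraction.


K_8 has 8^{8 − 2} = 262144 labelled spanning trees.
For each such spanning tree H, let X_H = 1 if all 7 edges of H are present in G. Then P[X_H = 1] = p^{7} = (3/8)^{7} = 2187/2097152.
By linearity: E[X] = Σ_H E[X_H] = 262144 · p^{7} = 262144 · 2187/2097152 = 2187/8.
Numerically: E[X] ≈ 273.375.

E[X] = 262144 · (3/8)^{7} = 2187/8 ≈ 273.375.


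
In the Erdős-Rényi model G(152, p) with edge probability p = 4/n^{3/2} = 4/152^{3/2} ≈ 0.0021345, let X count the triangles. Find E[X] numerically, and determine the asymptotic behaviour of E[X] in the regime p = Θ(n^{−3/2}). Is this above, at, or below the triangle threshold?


Number of potential triangles: C(152, 3) = 573800.
Each occurs with probability p³ ≈ (0.0021345)³ ≈ 9.7248705e-09.
By linearity: E[X] = C(152, 3)·p³ ≈ 573800 · 9.7248705e-09 ≈ 0.00558.
Since α = 3/2 > 1, p = c/n^{3/2} = o(1/n) is below the triangle threshold p ~ 1/n. Asymptotically E[X] ~ (c³/6)·n^{3(1−α)} = (4³/6)·n^{-1.5} → 0, so by Markov's inequality G has no triangles w.h.p.

E[X] ≈ 0.00558; in regime p = Θ(1/n^{3/2}) E[X] tends to 0 (below the triangle threshold p ~ 1/n).


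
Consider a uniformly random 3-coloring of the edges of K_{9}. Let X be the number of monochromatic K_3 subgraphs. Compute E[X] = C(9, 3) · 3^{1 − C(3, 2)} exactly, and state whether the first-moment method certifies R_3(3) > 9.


E[X] = C(9, 3) · 3^{1 − 3} = 84 · 3^{−2} = 84/9.
As a reduced fraction: E[X] = 28/3 ≈ 9.333.
Is E[X] < 1? NO.
Since E[X] ≥ 1, the first-moment bound is inconclusive at n = 9; it does NOT by itself certify R_3(3) > 9.

E[X] = 28/3 ≈ 9.333; E[X] ≥ 1; first-moment method inconclusive here.


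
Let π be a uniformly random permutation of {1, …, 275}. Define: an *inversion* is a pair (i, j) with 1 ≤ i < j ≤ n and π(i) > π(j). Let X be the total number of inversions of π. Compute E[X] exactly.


Write X = Σ X_I over the C(275, 2) = 37675 pairs i < j, with X_I the indicator of one inversion.
There are 37675 indicators.
For each fixed pair i < j, the values π(i) and π(j) are two distinct elements of {1, …, 275} in uniformly random order; by symmetry P[π(i) > π(j)] = 1/2.
By linearity: E[X] = 37675 · (1/2) = C(275, 2) · (1/2) = 37675/2 = 37675/2 ≈ 18837.5000.

E[X] = 37675/2 = 18837.5000.


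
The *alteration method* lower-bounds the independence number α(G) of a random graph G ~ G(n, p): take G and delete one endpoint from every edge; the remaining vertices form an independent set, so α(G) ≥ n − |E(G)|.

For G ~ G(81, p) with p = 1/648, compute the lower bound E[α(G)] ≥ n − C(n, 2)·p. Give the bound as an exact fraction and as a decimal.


E[|E(G)|] = C(81, 2)·p = 3240 · (1/648) = 5.
E[α(G)] ≥ n − E[|E(G)|] = 81 − 5 = 76.
Numerically: ≈ 76.000.
(This is only a lower bound; the true E[α(G)] may be larger.)

E[α(G)] ≥ 76 ≈ 76.000.


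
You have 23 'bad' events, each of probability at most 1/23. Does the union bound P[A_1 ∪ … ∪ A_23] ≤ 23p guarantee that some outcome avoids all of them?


Union bound: P[∪_{i=1}^{23} A_i] ≤ Σ_i P[A_i] ≤ 23·p = 23·(1/23) = 1.
Numerically: 1 ≈ 1.000000.
Is 1 < 1? NO.
Since the bound 1 is ≥ 1, the union bound is uninformative here; it does NOT by itself certify existence.

23·p = 1 ≈ 1.000000; existence NOT certified by the union bound.


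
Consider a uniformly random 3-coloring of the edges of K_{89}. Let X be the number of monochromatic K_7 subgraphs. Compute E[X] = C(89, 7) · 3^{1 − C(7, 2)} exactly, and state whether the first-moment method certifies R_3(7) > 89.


E[X] = C(89, 7) · 3^{1 − 21} = 6890268572 · 3^{−20} = 6890268572/3486784401.
As a reduced fraction: E[X] = 6890268572/3486784401 ≈ 1.9761097.
Is E[X] < 1? NO.
Since E[X] ≥ 1, the first-moment bound is inconclusive at n = 89; it does NOT by itself certify R_3(7) > 89.

E[X] = 6890268572/3486784401 ≈ 1.9761097; E[X] ≥ 1; first-moment method inconclusive here.


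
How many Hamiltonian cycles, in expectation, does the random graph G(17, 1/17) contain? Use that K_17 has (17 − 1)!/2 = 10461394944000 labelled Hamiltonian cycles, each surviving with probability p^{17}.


K_17 has (17 − 1)!/2 = 10461394944000 labelled Hamiltonian cycles.
For each such Hamiltonian cycle H, let X_H = 1 if all 17 edges of H are present in G. Then P[X_H = 1] = p^{17} = (1/17)^{17} = 1/827240261886336764177.
By linearity: E[X] = Σ_H E[X_H] = 10461394944000 · p^{17} = 10461394944000 · 1/827240261886336764177 = 10461394944000/827240261886336764177.
Numerically: E[X] ≈ 1.2646e-08.

E[X] = 10461394944000 · (1/17)^{17} = 10461394944000/827240261886336764177 ≈ 1.2646e-08.


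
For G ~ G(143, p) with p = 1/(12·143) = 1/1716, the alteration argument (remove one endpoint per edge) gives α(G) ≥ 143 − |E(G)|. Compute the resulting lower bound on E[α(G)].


E[|E(G)|] = C(143, 2)·p = 10153 · (1/1716) = 71/12.
E[α(G)] ≥ n − E[|E(G)|] = 143 − 71/12 = 1645/12.
Numerically: ≈ 137.083333.
(This is only a lower bound; the true E[α(G)] may be larger.)

E[α(G)] ≥ 1645/12 ≈ 137.083333.


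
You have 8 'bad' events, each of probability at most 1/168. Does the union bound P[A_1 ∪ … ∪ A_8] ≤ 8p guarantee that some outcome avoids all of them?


Union bound: P[∪_{i=1}^{8} A_i] ≤ Σ_i P[A_i] ≤ 8·p = 8·(1/168) = 1/21.
Numerically: 1/21 ≈ 0.04762.
Is 1/21 < 1? YES.
Since P[∪ A_i] ≤ 1/21 < 1, the complement has P[∩ A_i^c] ≥ 1 − 1/21 = 20/21 > 0, so some outcome avoids every A_i.

8·p = 1/21 ≈ 0.04762; existence CERTIFIED by the union bound.


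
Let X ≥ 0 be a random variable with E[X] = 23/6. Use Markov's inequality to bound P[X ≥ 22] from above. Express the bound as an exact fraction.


μ = E[X] = 23/6, a = 22.
Markov: P[X ≥ 22] ≤ μ/a = (23/6)/22 = 23/132.
Numerically: ≈ 0.174.
(Since a = 22 > μ = 3.833, the bound 23/132 is < 1 and informative.)

P[X ≥ 22] ≤ 23/132 ≈ 0.174.


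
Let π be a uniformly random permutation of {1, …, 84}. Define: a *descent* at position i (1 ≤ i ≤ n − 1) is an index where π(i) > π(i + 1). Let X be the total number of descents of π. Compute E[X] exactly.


Write X = Σ X_I over i = 1, …, 83, with X_I the indicator of one descent.
There are 83 indicators.
For each fixed i, the pair (π(i), π(i+1)) is a uniformly random ordered pair of distinct values from {1, …, 84}; by symmetry P[π(i) > π(i+1)] = 1/2.
By linearity: E[X] = 83 · (1/2) = (84 − 1) · (1/2) = 83/2 ≈ 41.500000.

E[X] = 83/2 = 41.500000.


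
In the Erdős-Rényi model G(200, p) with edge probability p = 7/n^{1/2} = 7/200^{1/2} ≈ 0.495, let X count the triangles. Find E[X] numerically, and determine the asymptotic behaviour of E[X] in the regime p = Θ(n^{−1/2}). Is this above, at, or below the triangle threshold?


Number of potential triangles: C(200, 3) = 1313400.
Each occurs with probability p³ ≈ (0.495)³ ≈ 1.21269e-01.
By linearity: E[X] = C(200, 3)·p³ ≈ 1313400 · 1.21269e-01 ≈ 159274.459.
Since α = 1/2 < 1, p = c/n^{1/2} ≫ 1/n is above the triangle threshold p ~ 1/n. Asymptotically E[X] ~ (c³/6)·n^{3(1−α)} = (7³/6)·n^{1.5} → ∞; triangles are abundant w.h.p.

E[X] ≈ 159274.459; in regime p = Θ(1/n^{1/2}) E[X] diverges (above the triangle threshold p ~ 1/n).


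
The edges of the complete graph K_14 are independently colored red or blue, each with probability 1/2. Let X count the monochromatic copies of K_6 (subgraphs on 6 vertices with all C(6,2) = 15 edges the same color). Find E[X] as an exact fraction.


Let X = Σ_S X_S over the C(14, 6) = 3003 subsets S of size 6, where X_S = 1 if the K_6 on S is monochromatic.
For a fixed S, the K_6 on S has C(6, 2) = 15 edges. P[all 15 edges red] = (1/2)^15, and likewise for blue, so P[monochromatic] = 2·(1/2)^15 = 2^{1 − 15} = 1/16384.
By linearity: E[X] = C(14, 6) · 2^{1 − 15} = 3003 · 1/16384 = 3003/16384.
Numerically: E[X] ≈ 0.183289.

E[X] = C(14,6)·2^(1−C(6,2)) = 3003/16384 ≈ 0.183289.


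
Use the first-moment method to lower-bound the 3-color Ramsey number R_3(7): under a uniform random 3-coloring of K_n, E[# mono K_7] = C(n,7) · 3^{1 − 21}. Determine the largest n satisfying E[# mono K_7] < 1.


We need C(n, 7) · 3^{1 − 21} < 1, i.e. C(n, 7) < 3^{21 − 1} = 3486784401.
Check values of n near the boundary:
  n = 79: C(79, 7) = 2898753715; 2898753715 < 3486784401? YES
  n = 80: C(80, 7) = 3176716400; 3176716400 < 3486784401? YES
  n = 81: C(81, 7) = 3477216600; 3477216600 < 3486784401? YES
  n = 82: C(82, 7) = 3801756816; 3801756816 < 3486784401? NO
  n = 83: C(83, 7) = 4151918628; 4151918628 < 3486784401? NO
  n = 84: C(84, 7) = 4529365776; 4529365776 < 3486784401? NO
The largest n with C(n, 7) < 3486784401 is n = 81 (where E[X] = 42928600/43046721 ≈ 0.9972560). Hence R_3(7) > 81, i.e. R_3(7) ≥ 82.

Largest n = 81; hence R_3(7) > 81.


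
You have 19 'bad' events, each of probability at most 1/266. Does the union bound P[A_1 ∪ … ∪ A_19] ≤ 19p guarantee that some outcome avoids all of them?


Union bound: P[∪_{i=1}^{19} A_i] ≤ Σ_i P[A_i] ≤ 19·p = 19·(1/266) = 1/14.
Numerically: 1/14 ≈ 0.071.
Is 1/14 < 1? YES.
Since P[∪ A_i] ≤ 1/14 < 1, the complement has P[∩ A_i^c] ≥ 1 − 1/14 = 13/14 > 0, so some outcome avoids every A_i.

19·p = 1/14 ≈ 0.071; existence CERTIFIED by the union bound.


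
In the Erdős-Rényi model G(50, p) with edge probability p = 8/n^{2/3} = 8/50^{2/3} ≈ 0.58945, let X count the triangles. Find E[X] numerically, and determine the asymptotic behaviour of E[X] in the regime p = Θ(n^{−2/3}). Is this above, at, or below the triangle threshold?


Number of potential triangles: C(50, 3) = 19600.
Each occurs with probability p³ ≈ (0.58945)³ ≈ 2.0480000e-01.
By linearity: E[X] = C(50, 3)·p³ ≈ 19600 · 2.0480000e-01 ≈ 4014.08000.
Since α = 2/3 < 1, p = c/n^{2/3} ≫ 1/n is above the triangle threshold p ~ 1/n. Asymptotically E[X] ~ (c³/6)·n^{3(1−α)} = (8³/6)·n^{1} → ∞; triangles are abundant w.h.p.

E[X] ≈ 4014.08000; in regime p = Θ(1/n^{2/3}) E[X] diverges (above the triangle threshold p ~ 1/n).


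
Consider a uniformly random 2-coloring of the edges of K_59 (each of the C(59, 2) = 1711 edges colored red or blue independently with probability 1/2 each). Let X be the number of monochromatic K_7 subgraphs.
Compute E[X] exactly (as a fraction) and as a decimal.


Let X = Σ_S X_S over the C(59, 7) = 341149446 subsets S of size 7, where X_S = 1 if the K_7 on S is monochromatic.
For a fixed S, the K_7 on S has C(7, 2) = 21 edges. P[all 21 edges red] = (1/2)^21, and likewise for blue, so P[monochromatic] = 2·(1/2)^21 = 2^{1 − 21} = 1/1048576.
By linearity of expectation: E[X] = C(59, 7) · 2^{1 − 21} = 341149446 · 1/1048576 = 170574723/524288.
Numerically: E[X] ≈ 325.345.

E[X] = C(59,7)·2^(1−C(7,2)) = 170574723/524288 ≈ 325.345.


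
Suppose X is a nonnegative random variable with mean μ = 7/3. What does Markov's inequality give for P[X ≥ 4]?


μ = E[X] = 7/3, a = 4.
Markov: P[X ≥ 4] ≤ μ/a = (7/3)/4 = 7/12.
Numerically: ≈ 0.58333.
(Since a = 4 > μ = 2.33333, the bound 7/12 is < 1 and informative.)

P[X ≥ 4] ≤ 7/12 ≈ 0.58333.


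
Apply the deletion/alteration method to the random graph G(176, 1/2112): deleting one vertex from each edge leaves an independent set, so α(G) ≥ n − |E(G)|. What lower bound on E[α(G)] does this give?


E[|E(G)|] = C(176, 2)·p = 15400 · (1/2112) = 175/24.
E[α(G)] ≥ n − E[|E(G)|] = 176 − 175/24 = 4049/24.
Numerically: ≈ 168.708.
(This is only a lower bound; the true E[α(G)] may be larger.)

E[α(G)] ≥ 4049/24 ≈ 168.708.


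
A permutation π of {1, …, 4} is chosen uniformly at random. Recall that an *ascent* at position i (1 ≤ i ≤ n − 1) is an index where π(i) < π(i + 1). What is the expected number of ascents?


Write X = Σ X_I over i = 1, …, 3, with X_I the indicator of one ascent.
There are 3 indicators.
For each fixed i, the pair (π(i), π(i+1)) is a uniformly random ordered pair of distinct values from {1, …, 4}; by symmetry P[π(i) < π(i+1)] = 1/2.
By linearity: E[X] = 3 · (1/2) = (4 − 1) · (1/2) = 3/2 ≈ 1.50000.

E[X] = 3/2 = 1.50000.


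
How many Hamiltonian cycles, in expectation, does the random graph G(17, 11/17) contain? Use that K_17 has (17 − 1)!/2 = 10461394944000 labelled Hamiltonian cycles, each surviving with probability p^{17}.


K_17 has (17 − 1)!/2 = 10461394944000 labelled Hamiltonian cycles.
For each such Hamiltonian cycle H, let X_H = 1 if all 17 edges of H are present in G. Then P[X_H = 1] = p^{17} = (11/17)^{17} = 505447028499293771/827240261886336764177.
By linearity of expectation: E[X] = Σ_H E[X_H] = 10461394944000 · p^{17} = 10461394944000 · 505447028499293771/827240261886336764177 = 5287680988402335763510093824000/827240261886336764177.
Numerically: E[X] ≈ 6.39e+09.

E[X] = 10461394944000 · (11/17)^{17} = 5287680988402335763510093824000/827240261886336764177 ≈ 6.39e+09.


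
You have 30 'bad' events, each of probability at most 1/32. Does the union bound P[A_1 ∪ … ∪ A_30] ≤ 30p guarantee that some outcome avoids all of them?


Union bound: P[∪_{i=1}^{30} A_i] ≤ Σ_i P[A_i] ≤ 30·p = 30·(1/32) = 15/16.
Numerically: 15/16 ≈ 0.937500.
Is 15/16 < 1? YES.
Since P[∪ A_i] ≤ 15/16 < 1, the complement has P[∩ A_i^c] ≥ 1 − 15/16 = 1/16 > 0, so some outcome avoids every A_i.

30·p = 15/16 ≈ 0.937500; existence CERTIFIED by the union bound.


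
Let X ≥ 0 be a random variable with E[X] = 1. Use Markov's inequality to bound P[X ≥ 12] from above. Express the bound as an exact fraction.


μ = E[X] = 1, a = 12.
Markov: P[X ≥ 12] ≤ μ/a = (1)/12 = 1/12.
Numerically: ≈ 0.083.
(Since a = 12 > μ = 1.000, the bound 1/12 is < 1 and informative.)

P[X ≥ 12] ≤ 1/12 ≈ 0.083.


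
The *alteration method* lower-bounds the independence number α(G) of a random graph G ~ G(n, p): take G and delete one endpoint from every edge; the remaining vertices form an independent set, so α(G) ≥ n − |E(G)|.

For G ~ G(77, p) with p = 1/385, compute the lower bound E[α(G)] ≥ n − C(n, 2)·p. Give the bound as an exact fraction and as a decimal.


E[|E(G)|] = C(77, 2)·p = 2926 · (1/385) = 38/5.
E[α(G)] ≥ n − E[|E(G)|] = 77 − 38/5 = 347/5.
Numerically: ≈ 69.4000.
(This is only a lower bound; the true E[α(G)] may be larger.)

E[α(G)] ≥ 347/5 ≈ 69.4000.


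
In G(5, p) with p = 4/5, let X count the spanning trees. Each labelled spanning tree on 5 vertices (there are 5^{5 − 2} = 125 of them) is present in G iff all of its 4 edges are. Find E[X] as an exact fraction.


K_5 has 5^{5 − 2} = 125 labelled spanning trees.
For each such spanning tree H, let X_H = 1 if all 4 edges of H are present in G. Then P[X_H = 1] = p^{4} = (4/5)^{4} = 256/625.
Summing the indicators: E[X] = Σ_H E[X_H] = 125 · p^{4} = 125 · 256/625 = 256/5.
Numerically: E[X] ≈ 51.2.

E[X] = 125 · (4/5)^{4} = 256/5 ≈ 51.2.
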